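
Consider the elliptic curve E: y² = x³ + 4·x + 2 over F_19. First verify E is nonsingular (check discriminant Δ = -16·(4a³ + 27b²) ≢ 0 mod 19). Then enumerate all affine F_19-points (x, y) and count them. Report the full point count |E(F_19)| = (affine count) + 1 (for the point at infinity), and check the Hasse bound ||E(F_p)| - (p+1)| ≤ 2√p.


Affine points = {(1, 8), (1, 11), (4, 5), (4, 14), (9, 8), (9, 11), (10, 4), (10, 15), (11, 3), (11, 16), (12, 7), (12, 12), (13, 3), (13, 16), (14, 3), (14, 16), (15, 6), (15, 13), (16, 1), (16, 18), (17, 9), (17, 10), (18, 4), (18, 15)}; affine count = 24; |E(F_19)| = 25.

Discriminant check: Δ ∝ 4a³ + 27b² = 4·4³ + 27·2² = 4·64 + 27·4 ≡ 3 (mod 19). Nonzero ⇒ E is nonsingular.
For each x ∈ F_19, compute rhs = x³ + 4·x + 2 mod 19, then count y ∈ F_19 with y² ≡ rhs.
  x = 0: rhs = 2, matching y values: none (0 points).
  x = 1: rhs = 7, matching y values: 8, 11 (2 points).
  x = 2: rhs = 18, matching y values: none (0 points).
  x = 3: rhs = 3, matching y values: none (0 points).
  x = 4: rhs = 6, matching y values: 5, 14 (2 points).
  x = 5: rhs = 14, matching y values: none (0 points).
  x = 6: rhs = 14, matching y values: none (0 points).
  x = 7: rhs = 12, matching y values: none (0 points).
  x = 8: rhs = 14, matching y values: none (0 points).
  x = 9: rhs = 7, matching y values: 8, 11 (2 points).
  x = 10: rhs = 16, matching y values: 4, 15 (2 points).
  x = 11: rhs = 9, matching y values: 3, 16 (2 points).
  x = 12: rhs = 11, matching y values: 7, 12 (2 points).
  x = 13: rhs = 9, matching y values: 3, 16 (2 points).
  x = 14: rhs = 9, matching y values: 3, 16 (2 points).
  x = 15: rhs = 17, matching y values: 6, 13 (2 points).
  x = 16: rhs = 1, matching y values: 1, 18 (2 points).
  x = 17: rhs = 5, matching y values: 9, 10 (2 points).
  x = 18: rhs = 16, matching y values: 4, 15 (2 points).
Total affine count: 24.
Full point count |E(F_19)| = 24 + 1 = 25.
Hasse bound: |25 − (19+1)| = |5| = 5 ≤ 2√19 ≈ 8.7178 ✓.


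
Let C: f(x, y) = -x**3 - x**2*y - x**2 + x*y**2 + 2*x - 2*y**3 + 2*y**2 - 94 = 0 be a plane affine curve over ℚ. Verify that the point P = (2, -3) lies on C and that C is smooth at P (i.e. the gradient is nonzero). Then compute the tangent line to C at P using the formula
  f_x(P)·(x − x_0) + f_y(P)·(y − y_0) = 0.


Tangent line at P: 7*x - 82*y - 260 = 0.

Step 1: f(2, -3) = 0, so P lies on C.
Step 2: partial derivatives
  f_x(x, y) = -3*x**2 - 2*x*y - 2*x + y**2 + 2, f_y(x, y) = -x**2 + 2*x*y - 6*y**2 + 4*y.
  f_x(P) = 7, f_y(P) = -82 (gradient nonzero, so P is smooth).
Step 3: tangent line at P: 7·(x − 2) + -82·(y − -3) = 0.
Expanding: 7*x - 82*y - 260 = 0.


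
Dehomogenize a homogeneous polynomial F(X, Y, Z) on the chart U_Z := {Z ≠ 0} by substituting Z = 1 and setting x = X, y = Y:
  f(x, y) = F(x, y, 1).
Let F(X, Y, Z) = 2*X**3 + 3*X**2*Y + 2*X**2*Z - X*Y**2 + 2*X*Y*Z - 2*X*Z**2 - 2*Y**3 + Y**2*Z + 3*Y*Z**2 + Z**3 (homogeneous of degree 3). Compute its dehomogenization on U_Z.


f(x, y) = 2*x**3 + 3*x**2*y + 2*x**2 - x*y**2 + 2*x*y - 2*x - 2*y**3 + y**2 + 3*y + 1

On U_Z we set Z = 1. Each monomial c·X^i·Y^j·Z^k in F becomes c·x^i·y^j·1^k = c·x^i·y^j.
Substituting Z = 1: F(X, Y, 1) = 2*x**3 + 3*x**2*y + 2*x**2 - x*y**2 + 2*x*y - 2*x - 2*y**3 + y**2 + 3*y + 1.
Note: deg(f) ≤ deg(F) = 3; strict inequality happens when F is divisible by Z (lost terms).


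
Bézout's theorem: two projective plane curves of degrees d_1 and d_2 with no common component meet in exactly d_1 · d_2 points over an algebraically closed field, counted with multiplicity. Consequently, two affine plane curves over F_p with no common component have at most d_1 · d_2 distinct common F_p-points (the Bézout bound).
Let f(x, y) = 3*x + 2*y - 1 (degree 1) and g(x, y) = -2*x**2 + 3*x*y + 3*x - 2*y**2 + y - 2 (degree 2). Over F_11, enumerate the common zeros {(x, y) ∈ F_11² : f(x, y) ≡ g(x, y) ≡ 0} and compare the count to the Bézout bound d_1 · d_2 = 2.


Common zeros: {(4, 0)}; count = 1; Bézout bound = 2.

deg(f) = 1, deg(g) = 2, so Bézout bound = 2.
Scan x ∈ F_11. For each x, list the y ∈ F_11 with f(x, y) ≡ 0 and those with g(x, y) ≡ 0 (mod 11); the common zeros in that column are the intersection.
  x = 0: f ≡ 0 at y ∈ {6}; g ≡ 0 at y ∈ ∅; common: ∅.
  x = 1: f ≡ 0 at y ∈ {10}; g ≡ 0 at y ∈ ∅; common: ∅.
  x = 2: f ≡ 0 at y ∈ {3}; g ≡ 0 at y ∈ ∅; common: ∅.
  x = 3: f ≡ 0 at y ∈ {7}; g ≡ 0 at y ∈ {0, 5}; common: ∅.
  x = 4: f ≡ 0 at y ∈ {0}; g ≡ 0 at y ∈ {0, 1}; common: {0}.
  x = 5: f ≡ 0 at y ∈ {4}; g ≡ 0 at y ∈ {9, 10}; common: ∅.
  x = 6: f ≡ 0 at y ∈ {8}; g ≡ 0 at y ∈ {5, 10}; common: ∅.
  x = 7: f ≡ 0 at y ∈ {1}; g ≡ 0 at y ∈ ∅; common: ∅.
  x = 8: f ≡ 0 at y ∈ {5}; g ≡ 0 at y ∈ ∅; common: ∅.
  x = 9: f ≡ 0 at y ∈ {9}; g ≡ 0 at y ∈ ∅; common: ∅.
  x = 10: f ≡ 0 at y ∈ {2}; g ≡ 0 at y ∈ {1, 9}; common: ∅.
Collecting: common zeros = {(4, 0)}, so the count is 1.
Comparison with the Bézout bound: 1 ≤ 2 = deg(f)·deg(g), as expected for curves with no common component (the affine F_11-count falls short of the bound because intersections may lie at infinity, over extension fields, or carry multiplicity).


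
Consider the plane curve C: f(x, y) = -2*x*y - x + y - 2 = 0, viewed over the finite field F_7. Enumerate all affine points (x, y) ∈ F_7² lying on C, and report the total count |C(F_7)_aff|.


Affine F_7-points: {(0, 2), (1, 4), (2, 1), (3, 6), (5, 0), (6, 5)}; count = 6.

For each of the 49 pairs (x, y) ∈ F_7², evaluate f(x, y) mod 7. Record the zeros.
  x = 0: [0↦5, 1↦6, 2↦0, 3↦1, 4↦2, 5↦3, 6↦4]  zeros at y ∈ {2}
  x = 1: [0↦4, 1↦3, 2↦2, 3↦1, 4↦0, 5↦6, 6↦5]  zeros at y ∈ {4}
  x = 2: [0↦3, 1↦0, 2↦4, 3↦1, 4↦5, 5↦2, 6↦6]  zeros at y ∈ {1}
  x = 3: [0↦2, 1↦4, 2↦6, 3↦1, 4↦3, 5↦5, 6↦0]  zeros at y ∈ {6}
  x = 4: [0↦1, 1↦1, 2↦1, 3↦1, 4↦1, 5↦1, 6↦1]  zeros at y ∈ ∅
  x = 5: [0↦0, 1↦5, 2↦3, 3↦1, 4↦6, 5↦4, 6↦2]  zeros at y ∈ {0}
  x = 6: [0↦6, 1↦2, 2↦5, 3↦1, 4↦4, 5↦0, 6↦3]  zeros at y ∈ {5}
Collecting zeros: affine points = {(0, 2), (1, 4), (2, 1), (3, 6), (5, 0), (6, 5)}.
Total count |C(F_7)_aff| = 6.


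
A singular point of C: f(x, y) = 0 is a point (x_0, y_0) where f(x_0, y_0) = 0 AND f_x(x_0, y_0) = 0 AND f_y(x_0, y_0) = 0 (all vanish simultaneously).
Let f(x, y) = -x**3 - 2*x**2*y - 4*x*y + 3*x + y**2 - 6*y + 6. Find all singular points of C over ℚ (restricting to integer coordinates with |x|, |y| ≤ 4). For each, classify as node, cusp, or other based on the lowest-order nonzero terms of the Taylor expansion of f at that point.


Singular points: {(-1, 2)}; classification: node.

Compute partial derivatives:
  f_x = -3*x**2 - 4*x*y - 4*y + 3.
  f_y = -2*x**2 - 4*x + 2*y - 6.
Scan x_0 ∈ {−4, ..., 4}. For each x_0, f_y(x_0, y) is a polynomial in y; find its integer roots y ∈ {−4, ..., 4}, then test f_x and f at those candidates.
  x = -4: f_y(-4, y) = 2*y - 22; no integer root y with |y| ≤ 4.
  x = -3: f_y(-3, y) = 2*y - 12; no integer root y with |y| ≤ 4.
  x = -2: f_y(-2, y) = 2*y - 6; vanishes at y ∈ {3}. (-2, 3): f_x = 3 ≠ 0.
  x = -1: f_y(-1, y) = 2*y - 4; vanishes at y ∈ {2}. (-1, 2): f_x = 0, f = 0 — SINGULAR.
  x = 0: f_y(0, y) = 2*y - 6; vanishes at y ∈ {3}. (0, 3): f_x = -9 ≠ 0.
  x = 1: f_y(1, y) = 2*y - 12; no integer root y with |y| ≤ 4.
  x = 2: f_y(2, y) = 2*y - 22; no integer root y with |y| ≤ 4.
  x = 3: f_y(3, y) = 2*y - 36; no integer root y with |y| ≤ 4.
  x = 4: f_y(4, y) = 2*y - 54; no integer root y with |y| ≤ 4.
Only singular point on the grid: (-1, 2).
Classify: substitute x = -1 + u, y = 2 + v and expand: f = -u**3 - 2*u**2*v - u**2 + v**2.
No constant or linear terms (consistent with a singular point). Quadratic part: -u**2 + v**2. Cubic part: -u**3 - 2*u**2*v.
The quadratic part v**2 - u**2 = (v − u)(v + u) splits into two distinct linear factors, so there are two distinct tangent lines y − 2 = ±(x − -1) — this is a node (ordinary double point).
Classification: node.


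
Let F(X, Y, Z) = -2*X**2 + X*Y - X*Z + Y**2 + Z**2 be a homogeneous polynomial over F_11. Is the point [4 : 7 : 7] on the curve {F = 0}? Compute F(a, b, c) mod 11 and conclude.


F(4,7,7) ≡ 0 (mod 11); P is on the curve.

Evaluate F(4, 7, 7) term-by-term (mod 11).
  -2*X**2 ↦ -2·16·1·1 = -32
  X*Y ↦ 1·4·7·1 = 28
  -X*Z ↦ -1·4·1·7 = -28
  Y**2 ↦ 1·1·49·1 = 49
  Z**2 ↦ 1·1·1·49 = 49
Sum: F(4, 7, 7) = (-32) + (28) + (-28) + (49) + (49) = 66.
Reducing mod 11: 66 ≡ 0 (mod 11).
Since F(a, b, c) ≡ 0 (mod 11), P lies on the curve.


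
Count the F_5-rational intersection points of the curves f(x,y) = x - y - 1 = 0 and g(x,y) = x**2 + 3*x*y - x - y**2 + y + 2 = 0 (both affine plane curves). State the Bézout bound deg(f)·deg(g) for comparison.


Common zeros: {(0, 4), (2, 1)}; count = 2; Bézout bound = 2.

deg(f) = 1, deg(g) = 2, so Bézout bound = 2.
Scan x ∈ F_5. For each x, list the y ∈ F_5 with f(x, y) ≡ 0 and those with g(x, y) ≡ 0 (mod 5); the common zeros in that column are the intersection.
  x = 0: f ≡ 0 at y ∈ {4}; g ≡ 0 at y ∈ {2, 4}; common: {4}.
  x = 1: f ≡ 0 at y ∈ {0}; g ≡ 0 at y ∈ {1, 3}; common: ∅.
  x = 2: f ≡ 0 at y ∈ {1}; g ≡ 0 at y ∈ {1}; common: {1}.
  x = 3: f ≡ 0 at y ∈ {2}; g ≡ 0 at y ∈ ∅; common: ∅.
  x = 4: f ≡ 0 at y ∈ {3}; g ≡ 0 at y ∈ {4}; common: ∅.
Collecting: common zeros = {(0, 4), (2, 1)}, so the count is 2.
Comparison with the Bézout bound: 2 ≤ 2 = deg(f)·deg(g), as expected for curves with no common component (the bound is attained).


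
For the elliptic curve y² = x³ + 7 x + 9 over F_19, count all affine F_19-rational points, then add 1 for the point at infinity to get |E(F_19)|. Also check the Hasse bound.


Affine points = {(0, 3), (0, 16), (1, 6), (1, 13), (3, 0), (4, 5), (4, 14), (5, 6), (5, 13), (6, 1), (6, 18), (8, 8), (8, 11), (11, 7), (11, 12), (12, 4), (12, 15), (13, 6), (13, 13), (14, 1), (14, 18), (17, 5), (17, 14), (18, 1), (18, 18)}; affine count = 25; |E(F_19)| = 26.

Discriminant check: Δ ∝ 4a³ + 27b² = 4·7³ + 27·9² = 4·343 + 27·81 ≡ 6 (mod 19). Nonzero ⇒ E is nonsingular.
For each x ∈ F_19, compute rhs = x³ + 7·x + 9 mod 19, then count y ∈ F_19 with y² ≡ rhs.
  x = 0: rhs = 9, matching y values: 3, 16 (2 points).
  x = 1: rhs = 17, matching y values: 6, 13 (2 points).
  x = 2: rhs = 12, matching y values: none (0 points).
  x = 3: rhs = 0, matching y values: 0 (1 points).
  x = 4: rhs = 6, matching y values: 5, 14 (2 points).
  x = 5: rhs = 17, matching y values: 6, 13 (2 points).
  x = 6: rhs = 1, matching y values: 1, 18 (2 points).
  x = 7: rhs = 2, matching y values: none (0 points).
  x = 8: rhs = 7, matching y values: 8, 11 (2 points).
  x = 9: rhs = 3, matching y values: none (0 points).
  x = 10: rhs = 15, matching y values: none (0 points).
  x = 11: rhs = 11, matching y values: 7, 12 (2 points).
  x = 12: rhs = 16, matching y values: 4, 15 (2 points).
  x = 13: rhs = 17, matching y values: 6, 13 (2 points).
  x = 14: rhs = 1, matching y values: 1, 18 (2 points).
  x = 15: rhs = 12, matching y values: none (0 points).
  x = 16: rhs = 18, matching y values: none (0 points).
  x = 17: rhs = 6, matching y values: 5, 14 (2 points).
  x = 18: rhs = 1, matching y values: 1, 18 (2 points).
Total affine count: 25.
Full point count |E(F_19)| = 25 + 1 = 26.
Hasse bound: |26 − (19+1)| = |6| = 6 ≤ 2√19 ≈ 8.7178 ✓.


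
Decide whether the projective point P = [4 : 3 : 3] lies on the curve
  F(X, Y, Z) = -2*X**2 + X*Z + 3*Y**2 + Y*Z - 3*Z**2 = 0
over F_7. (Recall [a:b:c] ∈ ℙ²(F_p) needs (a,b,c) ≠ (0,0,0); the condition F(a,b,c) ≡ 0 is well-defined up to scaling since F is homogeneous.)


F(4,3,3) ≡ 3 (mod 7); P is NOT on the curve.

Evaluate F(4, 3, 3) term-by-term (mod 7).
  -2*X**2 ↦ -2·16·1·1 = -32
  X*Z ↦ 1·4·1·3 = 12
  3*Y**2 ↦ 3·1·9·1 = 27
  Y*Z ↦ 1·1·3·3 = 9
  -3*Z**2 ↦ -3·1·1·9 = -27
Sum: F(4, 3, 3) = (-32) + (12) + (27) + (9) + (-27) = -11.
Reducing mod 7: -11 ≡ 3 (mod 7).
Since F(a, b, c) ≡ 3 ≠ 0 (mod 7), P does NOT lie on the curve.


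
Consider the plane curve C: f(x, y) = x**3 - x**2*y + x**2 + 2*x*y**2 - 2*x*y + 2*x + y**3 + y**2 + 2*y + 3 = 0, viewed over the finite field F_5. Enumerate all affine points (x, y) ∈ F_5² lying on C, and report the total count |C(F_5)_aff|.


Affine F_5-points: {(0, 3), (1, 1), (1, 2), (1, 4), (2, 2), (3, 0), (3, 1), (3, 2)}; count = 8.

For each of the 25 pairs (x, y) ∈ F_5², evaluate f(x, y) mod 5. Record the zeros.
  x = 0: [0↦3, 1↦2, 2↦4, 3↦0, 4↦1]  zeros at y ∈ {3}
  x = 1: [0↦2, 1↦0, 2↦0, 3↦3, 4↦0]  zeros at y ∈ {1, 2, 4}
  x = 2: [0↦4, 1↦4, 2↦0, 3↦3, 4↦4]  zeros at y ∈ {2}
  x = 3: [0↦0, 1↦0, 2↦0, 3↦1, 4↦4]  zeros at y ∈ {0, 1, 2}
  x = 4: [0↦1, 1↦4, 2↦1, 3↦3, 4↦1]  zeros at y ∈ ∅
Collecting zeros: affine points = {(0, 3), (1, 1), (1, 2), (1, 4), (2, 2), (3, 0), (3, 1), (3, 2)}.
Total count |C(F_5)_aff| = 8.


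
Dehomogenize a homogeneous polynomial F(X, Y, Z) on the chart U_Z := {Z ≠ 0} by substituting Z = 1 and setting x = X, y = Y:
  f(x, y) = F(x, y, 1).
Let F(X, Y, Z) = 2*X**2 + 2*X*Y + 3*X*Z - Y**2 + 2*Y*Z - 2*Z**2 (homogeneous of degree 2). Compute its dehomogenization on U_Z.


f(x, y) = 2*x**2 + 2*x*y + 3*x - y**2 + 2*y - 2

On U_Z we set Z = 1. Each monomial c·X^i·Y^j·Z^k in F becomes c·x^i·y^j·1^k = c·x^i·y^j.
Substituting Z = 1: F(X, Y, 1) = 2*x**2 + 2*x*y + 3*x - y**2 + 2*y - 2.
Note: deg(f) ≤ deg(F) = 2; strict inequality happens when F is divisible by Z (lost terms).


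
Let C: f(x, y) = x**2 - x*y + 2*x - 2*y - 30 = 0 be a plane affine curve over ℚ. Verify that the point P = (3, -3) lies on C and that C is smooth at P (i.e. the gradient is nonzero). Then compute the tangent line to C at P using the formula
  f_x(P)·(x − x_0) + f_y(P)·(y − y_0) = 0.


Tangent line at P: 11*x - 5*y - 48 = 0.

Step 1: f(3, -3) = 0, so P lies on C.
Step 2: partial derivatives
  f_x(x, y) = 2*x - y + 2, f_y(x, y) = -x - 2.
  f_x(P) = 11, f_y(P) = -5 (gradient nonzero, so P is smooth).
Step 3: tangent line at P: 11·(x − 3) + -5·(y − -3) = 0.
Expanding: 11*x - 5*y - 48 = 0.


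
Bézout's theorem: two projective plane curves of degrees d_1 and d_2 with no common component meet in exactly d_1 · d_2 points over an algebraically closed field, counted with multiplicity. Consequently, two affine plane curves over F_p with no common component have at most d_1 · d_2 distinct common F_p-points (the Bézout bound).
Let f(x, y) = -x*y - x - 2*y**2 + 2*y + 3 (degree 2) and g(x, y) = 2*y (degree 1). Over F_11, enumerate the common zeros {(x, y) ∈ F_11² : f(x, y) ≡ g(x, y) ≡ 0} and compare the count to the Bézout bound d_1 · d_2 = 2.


Common zeros: {(3, 0)}; count = 1; Bézout bound = 2.

deg(f) = 2, deg(g) = 1, so Bézout bound = 2.
Scan x ∈ F_11. For each x, list the y ∈ F_11 with f(x, y) ≡ 0 and those with g(x, y) ≡ 0 (mod 11); the common zeros in that column are the intersection.
  x = 0: f ≡ 0 at y ∈ ∅; g ≡ 0 at y ∈ {0}; common: ∅.
  x = 1: f ≡ 0 at y ∈ ∅; g ≡ 0 at y ∈ {0}; common: ∅.
  x = 2: f ≡ 0 at y ∈ ∅; g ≡ 0 at y ∈ {0}; common: ∅.
  x = 3: f ≡ 0 at y ∈ {0, 5}; g ≡ 0 at y ∈ {0}; common: {0}.
  x = 4: f ≡ 0 at y ∈ ∅; g ≡ 0 at y ∈ {0}; common: ∅.
  x = 5: f ≡ 0 at y ∈ {7, 8}; g ≡ 0 at y ∈ {0}; common: ∅.
  x = 6: f ≡ 0 at y ∈ {3, 6}; g ≡ 0 at y ∈ {0}; common: ∅.
  x = 7: f ≡ 0 at y ∈ {1, 2}; g ≡ 0 at y ∈ {0}; common: ∅.
  x = 8: f ≡ 0 at y ∈ ∅; g ≡ 0 at y ∈ {0}; common: ∅.
  x = 9: f ≡ 0 at y ∈ {4, 9}; g ≡ 0 at y ∈ {0}; common: ∅.
  x = 10: f ≡ 0 at y ∈ ∅; g ≡ 0 at y ∈ {0}; common: ∅.
Collecting: common zeros = {(3, 0)}, so the count is 1.
Comparison with the Bézout bound: 1 ≤ 2 = deg(f)·deg(g), as expected for curves with no common component (the affine F_11-count falls short of the bound because intersections may lie at infinity, over extension fields, or carry multiplicity).


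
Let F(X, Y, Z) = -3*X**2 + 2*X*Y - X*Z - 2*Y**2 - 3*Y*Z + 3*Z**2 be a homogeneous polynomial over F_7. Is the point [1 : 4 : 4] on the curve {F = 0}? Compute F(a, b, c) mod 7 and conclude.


F(1,4,4) ≡ 4 (mod 7); P is NOT on the curve.

Evaluate F(1, 4, 4) term-by-term (mod 7).
  -3*X**2 ↦ -3·1·1·1 = -3
  2*X*Y ↦ 2·1·4·1 = 8
  -X*Z ↦ -1·1·1·4 = -4
  -2*Y**2 ↦ -2·1·16·1 = -32
  -3*Y*Z ↦ -3·1·4·4 = -48
  3*Z**2 ↦ 3·1·1·16 = 48
Sum: F(1, 4, 4) = (-3) + (8) + (-4) + (-32) + (-48) + (48) = -31.
Reducing mod 7: -31 ≡ 4 (mod 7).
Since F(a, b, c) ≡ 4 ≠ 0 (mod 7), P does NOT lie on the curve.


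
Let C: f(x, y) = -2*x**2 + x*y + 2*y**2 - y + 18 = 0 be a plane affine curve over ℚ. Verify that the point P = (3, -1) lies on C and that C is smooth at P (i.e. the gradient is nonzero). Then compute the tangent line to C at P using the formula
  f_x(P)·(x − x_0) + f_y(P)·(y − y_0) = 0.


Tangent line at P: -13*x - 2*y + 37 = 0.

Step 1: f(3, -1) = 0, so P lies on C.
Step 2: partial derivatives
  f_x(x, y) = -4*x + y, f_y(x, y) = x + 4*y - 1.
  f_x(P) = -13, f_y(P) = -2 (gradient nonzero, so P is smooth).
Step 3: tangent line at P: -13·(x − 3) + -2·(y − -1) = 0.
Expanding: -13*x - 2*y + 37 = 0.


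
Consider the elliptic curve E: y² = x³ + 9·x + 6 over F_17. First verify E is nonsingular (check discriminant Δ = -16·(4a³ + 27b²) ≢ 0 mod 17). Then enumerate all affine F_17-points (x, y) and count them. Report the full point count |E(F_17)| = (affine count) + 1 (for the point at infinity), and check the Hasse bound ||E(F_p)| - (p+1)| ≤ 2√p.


Affine points = {(1, 4), (1, 13), (2, 7), (2, 10), (3, 3), (3, 14), (4, 2), (4, 15), (6, 2), (6, 15), (7, 2), (7, 15), (9, 0), (10, 5), (10, 12), (11, 5), (11, 12), (13, 5), (13, 12), (16, 8), (16, 9)}; affine count = 21; |E(F_17)| = 22.

Discriminant check: Δ ∝ 4a³ + 27b² = 4·9³ + 27·6² = 4·729 + 27·36 ≡ 12 (mod 17). Nonzero ⇒ E is nonsingular.
For each x ∈ F_17, compute rhs = x³ + 9·x + 6 mod 17, then count y ∈ F_17 with y² ≡ rhs.
  x = 0: rhs = 6, matching y values: none (0 points).
  x = 1: rhs = 16, matching y values: 4, 13 (2 points).
  x = 2: rhs = 15, matching y values: 7, 10 (2 points).
  x = 3: rhs = 9, matching y values: 3, 14 (2 points).
  x = 4: rhs = 4, matching y values: 2, 15 (2 points).
  x = 5: rhs = 6, matching y values: none (0 points).
  x = 6: rhs = 4, matching y values: 2, 15 (2 points).
  x = 7: rhs = 4, matching y values: 2, 15 (2 points).
  x = 8: rhs = 12, matching y values: none (0 points).
  x = 9: rhs = 0, matching y values: 0 (1 points).
  x = 10: rhs = 8, matching y values: 5, 12 (2 points).
  x = 11: rhs = 8, matching y values: 5, 12 (2 points).
  x = 12: rhs = 6, matching y values: none (0 points).
  x = 13: rhs = 8, matching y values: 5, 12 (2 points).
  x = 14: rhs = 3, matching y values: none (0 points).
  x = 15: rhs = 14, matching y values: none (0 points).
  x = 16: rhs = 13, matching y values: 8, 9 (2 points).
Total affine count: 21.
Full point count |E(F_17)| = 21 + 1 = 22.
Hasse bound: |22 − (17+1)| = |4| = 4 ≤ 2√17 ≈ 8.2462 ✓.


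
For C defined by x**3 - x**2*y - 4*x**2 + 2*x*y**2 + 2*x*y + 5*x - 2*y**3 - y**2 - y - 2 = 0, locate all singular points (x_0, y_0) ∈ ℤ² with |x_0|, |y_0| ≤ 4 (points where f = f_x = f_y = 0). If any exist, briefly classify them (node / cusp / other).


Singular points: {(1, 0)}; classification: node.

Compute partial derivatives:
  f_x = 3*x**2 - 2*x*y - 8*x + 2*y**2 + 2*y + 5.
  f_y = -x**2 + 4*x*y + 2*x - 6*y**2 - 2*y - 1.
Scan x_0 ∈ {−4, ..., 4}. For each x_0, f_y(x_0, y) is a polynomial in y; find its integer roots y ∈ {−4, ..., 4}, then test f_x and f at those candidates.
  x = -4: f_y(-4, y) = -6*y**2 - 18*y - 25; no integer root y with |y| ≤ 4.
  x = -3: f_y(-3, y) = -6*y**2 - 14*y - 16; no integer root y with |y| ≤ 4.
  x = -2: f_y(-2, y) = -6*y**2 - 10*y - 9; no integer root y with |y| ≤ 4.
  x = -1: f_y(-1, y) = -6*y**2 - 6*y - 4; no integer root y with |y| ≤ 4.
  x = 0: f_y(0, y) = -6*y**2 - 2*y - 1; no integer root y with |y| ≤ 4.
  x = 1: f_y(1, y) = -6*y**2 + 2*y; vanishes at y ∈ {0}. (1, 0): f_x = 0, f = 0 — SINGULAR.
  x = 2: f_y(2, y) = -6*y**2 + 6*y - 1; no integer root y with |y| ≤ 4.
  x = 3: f_y(3, y) = -6*y**2 + 10*y - 4; vanishes at y ∈ {1}. (3, 1): f_x = 6 ≠ 0.
  x = 4: f_y(4, y) = -6*y**2 + 14*y - 9; no integer root y with |y| ≤ 4.
Only singular point on the grid: (1, 0).
Classify: substitute x = 1 + u, y = 0 + v and expand: f = u**3 - u**2*v - u**2 + 2*u*v**2 - 2*v**3 + v**2.
No constant or linear terms (consistent with a singular point). Quadratic part: -u**2 + v**2. Cubic part: u**3 - u**2*v + 2*u*v**2 - 2*v**3.
The quadratic part v**2 - u**2 = (v − u)(v + u) splits into two distinct linear factors, so there are two distinct tangent lines y − 0 = ±(x − 1) — this is a node (ordinary double point).
Classification: node.


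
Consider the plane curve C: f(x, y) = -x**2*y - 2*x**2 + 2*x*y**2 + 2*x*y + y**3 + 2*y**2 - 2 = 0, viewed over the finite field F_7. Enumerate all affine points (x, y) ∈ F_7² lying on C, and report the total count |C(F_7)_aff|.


Affine F_7-points: {(0, 2), (3, 1), (3, 2), (3, 3), (4, 5), (6, 3)}; count = 6.

For each of the 49 pairs (x, y) ∈ F_7², evaluate f(x, y) mod 7. Record the zeros.
  x = 0: [0↦5, 1↦1, 2↦0, 3↦1, 4↦3, 5↦5, 6↦6]  zeros at y ∈ {2}
  x = 1: [0↦3, 1↦2, 2↦1, 3↦6, 4↦2, 5↦2, 6↦5]  zeros at y ∈ ∅
  x = 2: [0↦4, 1↦4, 2↦1, 3↦1, 4↦3, 5↦6, 6↦2]  zeros at y ∈ ∅
  x = 3: [0↦1, 1↦0, 2↦0, 3↦0, 4↦6, 5↦3, 6↦4]  zeros at y ∈ {1, 2, 3}
  x = 4: [0↦1, 1↦4, 2↦5, 3↦3, 4↦4, 5↦0, 6↦4]  zeros at y ∈ {5}
  x = 5: [0↦4, 1↦2, 2↦2, 3↦3, 4↦4, 5↦4, 6↦2]  zeros at y ∈ ∅
  x = 6: [0↦3, 1↦1, 2↦5, 3↦0, 4↦6, 5↦1, 6↦5]  zeros at y ∈ {3}
Collecting zeros: affine points = {(0, 2), (3, 1), (3, 2), (3, 3), (4, 5), (6, 3)}.
Total count |C(F_7)_aff| = 6.


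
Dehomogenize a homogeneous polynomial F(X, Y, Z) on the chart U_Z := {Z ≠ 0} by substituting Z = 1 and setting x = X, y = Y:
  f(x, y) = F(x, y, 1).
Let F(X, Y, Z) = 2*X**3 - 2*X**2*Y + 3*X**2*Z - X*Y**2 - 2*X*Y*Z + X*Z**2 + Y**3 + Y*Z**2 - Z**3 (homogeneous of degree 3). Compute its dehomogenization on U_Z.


f(x, y) = 2*x**3 - 2*x**2*y + 3*x**2 - x*y**2 - 2*x*y + x + y**3 + y - 1

On U_Z we set Z = 1. Each monomial c·X^i·Y^j·Z^k in F becomes c·x^i·y^j·1^k = c·x^i·y^j.
Substituting Z = 1: F(X, Y, 1) = 2*x**3 - 2*x**2*y + 3*x**2 - x*y**2 - 2*x*y + x + y**3 + y - 1.
Note: deg(f) ≤ deg(F) = 3; strict inequality happens when F is divisible by Z (lost terms).


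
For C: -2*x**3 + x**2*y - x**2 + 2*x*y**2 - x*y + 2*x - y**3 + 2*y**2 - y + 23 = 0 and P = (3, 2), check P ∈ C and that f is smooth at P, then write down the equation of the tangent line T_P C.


Tangent line at P: -40*x + 25*y + 70 = 0.

Step 1: f(3, 2) = 0, so P lies on C.
Step 2: partial derivatives
  f_x(x, y) = -6*x**2 + 2*x*y - 2*x + 2*y**2 - y + 2, f_y(x, y) = x**2 + 4*x*y - x - 3*y**2 + 4*y - 1.
  f_x(P) = -40, f_y(P) = 25 (gradient nonzero, so P is smooth).
Step 3: tangent line at P: -40·(x − 3) + 25·(y − 2) = 0.
Expanding: -40*x + 25*y + 70 = 0.


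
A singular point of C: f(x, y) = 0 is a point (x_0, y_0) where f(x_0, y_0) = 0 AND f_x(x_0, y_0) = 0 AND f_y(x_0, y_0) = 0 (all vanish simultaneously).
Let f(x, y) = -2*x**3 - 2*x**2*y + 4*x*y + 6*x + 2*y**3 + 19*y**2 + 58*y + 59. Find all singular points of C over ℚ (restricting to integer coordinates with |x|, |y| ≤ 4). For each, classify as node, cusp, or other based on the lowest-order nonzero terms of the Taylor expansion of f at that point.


Singular points: {(1, -3)}; classification: cusp.

Compute partial derivatives:
  f_x = -6*x**2 - 4*x*y + 4*y + 6.
  f_y = -2*x**2 + 4*x + 6*y**2 + 38*y + 58.
Scan x_0 ∈ {−4, ..., 4}. For each x_0, f_y(x_0, y) is a polynomial in y; find its integer roots y ∈ {−4, ..., 4}, then test f_x and f at those candidates.
  x = -4: f_y(-4, y) = 6*y**2 + 38*y + 10; no integer root y with |y| ≤ 4.
  x = -3: f_y(-3, y) = 6*y**2 + 38*y + 28; no integer root y with |y| ≤ 4.
  x = -2: f_y(-2, y) = 6*y**2 + 38*y + 42; no integer root y with |y| ≤ 4.
  x = -1: f_y(-1, y) = 6*y**2 + 38*y + 52; vanishes at y ∈ {-2}. (-1, -2): f_x = -16 ≠ 0.
  x = 0: f_y(0, y) = 6*y**2 + 38*y + 58; no integer root y with |y| ≤ 4.
  x = 1: f_y(1, y) = 6*y**2 + 38*y + 60; vanishes at y ∈ {-3}. (1, -3): f_x = 0, f = 0 — SINGULAR.
  x = 2: f_y(2, y) = 6*y**2 + 38*y + 58; no integer root y with |y| ≤ 4.
  x = 3: f_y(3, y) = 6*y**2 + 38*y + 52; vanishes at y ∈ {-2}. (3, -2): f_x = -32 ≠ 0.
  x = 4: f_y(4, y) = 6*y**2 + 38*y + 42; no integer root y with |y| ≤ 4.
Only singular point on the grid: (1, -3).
Classify: substitute x = 1 + u, y = -3 + v and expand: f = -2*u**3 - 2*u**2*v + 2*v**3 + v**2.
No constant or linear terms (consistent with a singular point). Quadratic part: v**2. Cubic part: -2*u**3 - 2*u**2*v + 2*v**3.
The quadratic part v**2 is a perfect square, so there is a single (double) tangent line v = 0, i.e. y = -3. Restricting the cubic part to that line (v = 0) leaves -2*u**3 ≠ 0, so f is not divisible by v and the branch is v² ≈ 2*u**3 to lowest order — this is a cusp.
Classification: cusp.


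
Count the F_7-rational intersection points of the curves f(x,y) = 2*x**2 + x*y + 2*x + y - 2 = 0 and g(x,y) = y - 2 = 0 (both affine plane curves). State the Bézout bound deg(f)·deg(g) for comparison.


Common zeros: {(0, 2), (5, 2)}; count = 2; Bézout bound = 2.

deg(f) = 2, deg(g) = 1, so Bézout bound = 2.
Scan x ∈ F_7. For each x, list the y ∈ F_7 with f(x, y) ≡ 0 and those with g(x, y) ≡ 0 (mod 7); the common zeros in that column are the intersection.
  x = 0: f ≡ 0 at y ∈ {2}; g ≡ 0 at y ∈ {2}; common: {2}.
  x = 1: f ≡ 0 at y ∈ {6}; g ≡ 0 at y ∈ {2}; common: ∅.
  x = 2: f ≡ 0 at y ∈ {6}; g ≡ 0 at y ∈ {2}; common: ∅.
  x = 3: f ≡ 0 at y ∈ {5}; g ≡ 0 at y ∈ {2}; common: ∅.
  x = 4: f ≡ 0 at y ∈ {5}; g ≡ 0 at y ∈ {2}; common: ∅.
  x = 5: f ≡ 0 at y ∈ {2}; g ≡ 0 at y ∈ {2}; common: {2}.
  x = 6: f ≡ 0 at y ∈ ∅; g ≡ 0 at y ∈ {2}; common: ∅.
Collecting: common zeros = {(0, 2), (5, 2)}, so the count is 2.
Comparison with the Bézout bound: 2 ≤ 2 = deg(f)·deg(g), as expected for curves with no common component (the bound is attained).


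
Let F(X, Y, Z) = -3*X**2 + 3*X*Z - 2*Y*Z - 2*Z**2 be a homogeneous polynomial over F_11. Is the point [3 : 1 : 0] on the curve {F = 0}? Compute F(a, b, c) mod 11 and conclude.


F(3,1,0) ≡ 6 (mod 11); P is NOT on the curve.

Evaluate F(3, 1, 0) term-by-term (mod 11).
  -3*X**2 ↦ -3·9·1·1 = -27
  3*X*Z ↦ 3·3·1·0 = 0
  -2*Y*Z ↦ -2·1·1·0 = 0
  -2*Z**2 ↦ -2·1·1·0 = 0
Sum: F(3, 1, 0) = (-27) + (0) + (0) + (0) = -27.
Reducing mod 11: -27 ≡ 6 (mod 11).
Since F(a, b, c) ≡ 6 ≠ 0 (mod 11), P does NOT lie on the curve.


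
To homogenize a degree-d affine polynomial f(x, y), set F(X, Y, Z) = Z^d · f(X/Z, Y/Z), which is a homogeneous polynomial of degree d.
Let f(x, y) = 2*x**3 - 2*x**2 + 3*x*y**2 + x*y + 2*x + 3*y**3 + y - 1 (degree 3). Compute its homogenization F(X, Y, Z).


F(X, Y, Z) = 2*X**3 - 2*X**2*Z + 3*X*Y**2 + X*Y*Z + 2*X*Z**2 + 3*Y**3 + Y*Z**2 - Z**3

deg(f) = 3.
Substitute x = X/Z, y = Y/Z into f, then multiply by Z^3.
  monomial 2·x^3·y^0 ↦ 2·X^3·Y^0·Z^0.
  monomial -2·x^2·y^0 ↦ -2·X^2·Y^0·Z^1.
  monomial 3·x^1·y^2 ↦ 3·X^1·Y^2·Z^0.
  monomial 1·x^1·y^1 ↦ 1·X^1·Y^1·Z^1.
  monomial 2·x^1·y^0 ↦ 2·X^1·Y^0·Z^2.
  monomial 3·x^0·y^3 ↦ 3·X^0·Y^3·Z^0.
  monomial 1·x^0·y^1 ↦ 1·X^0·Y^1·Z^2.
  monomial -1·x^0·y^0 ↦ -1·X^0·Y^0·Z^3.
Collecting: F(X, Y, Z) = 2*X**3 - 2*X**2*Z + 3*X*Y**2 + X*Y*Z + 2*X*Z**2 + 3*Y**3 + Y*Z**2 - Z**3.


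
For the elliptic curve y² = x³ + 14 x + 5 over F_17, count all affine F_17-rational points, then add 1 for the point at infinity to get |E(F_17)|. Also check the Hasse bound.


Affine points = {(5, 8), (5, 9), (6, 4), (6, 13), (7, 2), (7, 15), (8, 0), (13, 2), (13, 15), (14, 2), (14, 15)}; affine count = 11; |E(F_17)| = 12.

Discriminant check: Δ ∝ 4a³ + 27b² = 4·14³ + 27·5² = 4·2744 + 27·25 ≡ 6 (mod 17). Nonzero ⇒ E is nonsingular.
For each x ∈ F_17, compute rhs = x³ + 14·x + 5 mod 17, then count y ∈ F_17 with y² ≡ rhs.
  x = 0: rhs = 5, matching y values: none (0 points).
  x = 1: rhs = 3, matching y values: none (0 points).
  x = 2: rhs = 7, matching y values: none (0 points).
  x = 3: rhs = 6, matching y values: none (0 points).
  x = 4: rhs = 6, matching y values: none (0 points).
  x = 5: rhs = 13, matching y values: 8, 9 (2 points).
  x = 6: rhs = 16, matching y values: 4, 13 (2 points).
  x = 7: rhs = 4, matching y values: 2, 15 (2 points).
  x = 8: rhs = 0, matching y values: 0 (1 points).
  x = 9: rhs = 10, matching y values: none (0 points).
  x = 10: rhs = 6, matching y values: none (0 points).
  x = 11: rhs = 11, matching y values: none (0 points).
  x = 12: rhs = 14, matching y values: none (0 points).
  x = 13: rhs = 4, matching y values: 2, 15 (2 points).
  x = 14: rhs = 4, matching y values: 2, 15 (2 points).
  x = 15: rhs = 3, matching y values: none (0 points).
  x = 16: rhs = 7, matching y values: none (0 points).
Total affine count: 11.
Full point count |E(F_17)| = 11 + 1 = 12.
Hasse bound: |12 − (17+1)| = |-6| = 6 ≤ 2√17 ≈ 8.2462 ✓.


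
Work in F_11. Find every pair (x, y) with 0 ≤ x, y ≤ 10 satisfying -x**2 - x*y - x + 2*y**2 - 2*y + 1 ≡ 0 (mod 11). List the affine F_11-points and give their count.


Affine F_11-points: {(2, 4), (2, 9), (3, 0), (3, 8), (4, 4), (4, 10), (7, 0), (7, 10), (10, 8), (10, 9)}; count = 10.

For each of the 121 pairs (x, y) ∈ F_11², evaluate f(x, y) mod 11. Record the zeros.
  x = 0: [0↦1, 1↦1, 2↦5, 3↦2, 4↦3, 5↦8, 6↦6, 7↦8, 8↦3, 9↦2, 10↦5]  zeros at y ∈ ∅
  x = 1: [0↦10, 1↦9, 2↦1, 3↦8, 4↦8, 5↦1, 6↦9, 7↦10, 8↦4, 9↦2, 10↦4]  zeros at y ∈ ∅
  x = 2: [0↦6, 1↦4, 2↦6, 3↦1, 4↦0, 5↦3, 6↦10, 7↦10, 8↦3, 9↦0, 10↦1]  zeros at y ∈ {4, 9}
  x = 3: [0↦0, 1↦8, 2↦9, 3↦3, 4↦1, 5↦3, 6↦9, 7↦8, 8↦0, 9↦7, 10↦7]  zeros at y ∈ {0, 8}
  x = 4: [0↦3, 1↦10, 2↦10, 3↦3, 4↦0, 5↦1, 6↦6, 7↦4, 8↦6, 9↦1, 10↦0]  zeros at y ∈ {4, 10}
  x = 5: [0↦4, 1↦10, 2↦9, 3↦1, 4↦8, 5↦8, 6↦1, 7↦9, 8↦10, 9↦4, 10↦2]  zeros at y ∈ ∅
  x = 6: [0↦3, 1↦8, 2↦6, 3↦8, 4↦3, 5↦2, 6↦5, 7↦1, 8↦1, 9↦5, 10↦2]  zeros at y ∈ ∅
  x = 7: [0↦0, 1↦4, 2↦1, 3↦2, 4↦7, 5↦5, 6↦7, 7↦2, 8↦1, 9↦4, 10↦0]  zeros at y ∈ {0, 10}
  x = 8: [0↦6, 1↦9, 2↦5, 3↦5, 4↦9, 5↦6, 6↦7, 7↦1, 8↦10, 9↦1, 10↦7]  zeros at y ∈ ∅
  x = 9: [0↦10, 1↦1, 2↦7, 3↦6, 4↦9, 5↦5, 6↦5, 7↦9, 8↦6, 9↦7, 10↦1]  zeros at y ∈ ∅
  x = 10: [0↦1, 1↦2, 2↦7, 3↦5, 4↦7, 5↦2, 6↦1, 7↦4, 8↦0, 9↦0, 10↦4]  zeros at y ∈ {8, 9}
Collecting zeros: affine points = {(2, 4), (2, 9), (3, 0), (3, 8), (4, 4), (4, 10), (7, 0), (7, 10), (10, 8), (10, 9)}.
Total count |C(F_11)_aff| = 10.


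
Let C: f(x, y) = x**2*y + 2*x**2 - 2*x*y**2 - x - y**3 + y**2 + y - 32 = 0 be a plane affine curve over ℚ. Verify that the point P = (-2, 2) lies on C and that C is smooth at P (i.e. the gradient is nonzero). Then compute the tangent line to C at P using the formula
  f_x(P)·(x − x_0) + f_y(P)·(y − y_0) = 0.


Tangent line at P: -25*x + 13*y - 76 = 0.

Step 1: f(-2, 2) = 0, so P lies on C.
Step 2: partial derivatives
  f_x(x, y) = 2*x*y + 4*x - 2*y**2 - 1, f_y(x, y) = x**2 - 4*x*y - 3*y**2 + 2*y + 1.
  f_x(P) = -25, f_y(P) = 13 (gradient nonzero, so P is smooth).
Step 3: tangent line at P: -25·(x − -2) + 13·(y − 2) = 0.
Expanding: -25*x + 13*y - 76 = 0.


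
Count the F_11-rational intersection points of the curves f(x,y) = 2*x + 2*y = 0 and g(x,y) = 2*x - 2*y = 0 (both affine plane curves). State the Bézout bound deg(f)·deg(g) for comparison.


Common zeros: {(0, 0)}; count = 1; Bézout bound = 1.

deg(f) = 1, deg(g) = 1, so Bézout bound = 1.
Scan x ∈ F_11. For each x, list the y ∈ F_11 with f(x, y) ≡ 0 and those with g(x, y) ≡ 0 (mod 11); the common zeros in that column are the intersection.
  x = 0: f ≡ 0 at y ∈ {0}; g ≡ 0 at y ∈ {0}; common: {0}.
  x = 1: f ≡ 0 at y ∈ {10}; g ≡ 0 at y ∈ {1}; common: ∅.
  x = 2: f ≡ 0 at y ∈ {9}; g ≡ 0 at y ∈ {2}; common: ∅.
  x = 3: f ≡ 0 at y ∈ {8}; g ≡ 0 at y ∈ {3}; common: ∅.
  x = 4: f ≡ 0 at y ∈ {7}; g ≡ 0 at y ∈ {4}; common: ∅.
  x = 5: f ≡ 0 at y ∈ {6}; g ≡ 0 at y ∈ {5}; common: ∅.
  x = 6: f ≡ 0 at y ∈ {5}; g ≡ 0 at y ∈ {6}; common: ∅.
  x = 7: f ≡ 0 at y ∈ {4}; g ≡ 0 at y ∈ {7}; common: ∅.
  x = 8: f ≡ 0 at y ∈ {3}; g ≡ 0 at y ∈ {8}; common: ∅.
  x = 9: f ≡ 0 at y ∈ {2}; g ≡ 0 at y ∈ {9}; common: ∅.
  x = 10: f ≡ 0 at y ∈ {1}; g ≡ 0 at y ∈ {10}; common: ∅.
Collecting: common zeros = {(0, 0)}, so the count is 1.
Comparison with the Bézout bound: 1 ≤ 1 = deg(f)·deg(g), as expected for curves with no common component (the bound is attained).


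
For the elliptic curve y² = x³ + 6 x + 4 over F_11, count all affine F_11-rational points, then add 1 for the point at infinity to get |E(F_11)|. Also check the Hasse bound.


Affine points = {(0, 2), (0, 9), (1, 0), (3, 4), (3, 7), (4, 2), (4, 9), (5, 4), (5, 7), (6, 5), (6, 6), (7, 2), (7, 9), (8, 5), (8, 6)}; affine count = 15; |E(F_11)| = 16.

Discriminant check: Δ ∝ 4a³ + 27b² = 4·6³ + 27·4² = 4·216 + 27·16 ≡ 9 (mod 11). Nonzero ⇒ E is nonsingular.
For each x ∈ F_11, compute rhs = x³ + 6·x + 4 mod 11, then count y ∈ F_11 with y² ≡ rhs.
  x = 0: rhs = 4, matching y values: 2, 9 (2 points).
  x = 1: rhs = 0, matching y values: 0 (1 points).
  x = 2: rhs = 2, matching y values: none (0 points).
  x = 3: rhs = 5, matching y values: 4, 7 (2 points).
  x = 4: rhs = 4, matching y values: 2, 9 (2 points).
  x = 5: rhs = 5, matching y values: 4, 7 (2 points).
  x = 6: rhs = 3, matching y values: 5, 6 (2 points).
  x = 7: rhs = 4, matching y values: 2, 9 (2 points).
  x = 8: rhs = 3, matching y values: 5, 6 (2 points).
  x = 9: rhs = 6, matching y values: none (0 points).
  x = 10: rhs = 8, matching y values: none (0 points).
Total affine count: 15.
Full point count |E(F_11)| = 15 + 1 = 16.
Hasse bound: |16 − (11+1)| = |4| = 4 ≤ 2√11 ≈ 6.6332 ✓.


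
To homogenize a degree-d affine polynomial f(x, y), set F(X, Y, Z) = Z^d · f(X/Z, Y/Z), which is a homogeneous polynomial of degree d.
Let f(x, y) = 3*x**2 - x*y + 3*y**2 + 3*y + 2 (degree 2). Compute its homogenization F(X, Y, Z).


F(X, Y, Z) = 3*X**2 - X*Y + 3*Y**2 + 3*Y*Z + 2*Z**2

deg(f) = 2.
Substitute x = X/Z, y = Y/Z into f, then multiply by Z^2.
  monomial 3·x^2·y^0 ↦ 3·X^2·Y^0·Z^0.
  monomial -1·x^1·y^1 ↦ -1·X^1·Y^1·Z^0.
  monomial 3·x^0·y^2 ↦ 3·X^0·Y^2·Z^0.
  monomial 3·x^0·y^1 ↦ 3·X^0·Y^1·Z^1.
  monomial 2·x^0·y^0 ↦ 2·X^0·Y^0·Z^2.
Collecting: F(X, Y, Z) = 3*X**2 - X*Y + 3*Y**2 + 3*Y*Z + 2*Z**2.


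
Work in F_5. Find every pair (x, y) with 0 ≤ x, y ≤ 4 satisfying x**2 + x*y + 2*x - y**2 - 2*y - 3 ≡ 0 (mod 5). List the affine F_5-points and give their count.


Affine F_5-points: {(1, 0), (1, 4), (2, 0), (3, 2), (3, 4)}; count = 5.

For each of the 25 pairs (x, y) ∈ F_5², evaluate f(x, y) mod 5. Record the zeros.
  x = 0: [0↦2, 1↦4, 2↦4, 3↦2, 4↦3]  zeros at y ∈ ∅
  x = 1: [0↦0, 1↦3, 2↦4, 3↦3, 4↦0]  zeros at y ∈ {0, 4}
  x = 2: [0↦0, 1↦4, 2↦1, 3↦1, 4↦4]  zeros at y ∈ {0}
  x = 3: [0↦2, 1↦2, 2↦0, 3↦1, 4↦0]  zeros at y ∈ {2, 4}
  x = 4: [0↦1, 1↦2, 2↦1, 3↦3, 4↦3]  zeros at y ∈ ∅
Collecting zeros: affine points = {(1, 0), (1, 4), (2, 0), (3, 2), (3, 4)}.
Total count |C(F_5)_aff| = 5.


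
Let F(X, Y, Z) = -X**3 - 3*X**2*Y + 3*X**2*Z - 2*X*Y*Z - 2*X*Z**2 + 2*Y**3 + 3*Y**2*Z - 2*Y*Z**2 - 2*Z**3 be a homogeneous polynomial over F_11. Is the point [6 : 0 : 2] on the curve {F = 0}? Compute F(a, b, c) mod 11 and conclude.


F(6,0,2) ≡ 2 (mod 11); P is NOT on the curve.

Evaluate F(6, 0, 2) term-by-term (mod 11).
  -X**3 ↦ -1·216·1·1 = -216
  -3*X**2*Y ↦ -3·36·0·1 = 0
  3*X**2*Z ↦ 3·36·1·2 = 216
  -2*X*Y*Z ↦ -2·6·0·2 = 0
  -2*X*Z**2 ↦ -2·6·1·4 = -48
  2*Y**3 ↦ 2·1·0·1 = 0
  3*Y**2*Z ↦ 3·1·0·2 = 0
  -2*Y*Z**2 ↦ -2·1·0·4 = 0
  -2*Z**3 ↦ -2·1·1·8 = -16
Sum: F(6, 0, 2) = (-216) + (0) + (216) + (0) + (-48) + (0) + (0) + (0) + (-16) = -64.
Reducing mod 11: -64 ≡ 2 (mod 11).
Since F(a, b, c) ≡ 2 ≠ 0 (mod 11), P does NOT lie on the curve.


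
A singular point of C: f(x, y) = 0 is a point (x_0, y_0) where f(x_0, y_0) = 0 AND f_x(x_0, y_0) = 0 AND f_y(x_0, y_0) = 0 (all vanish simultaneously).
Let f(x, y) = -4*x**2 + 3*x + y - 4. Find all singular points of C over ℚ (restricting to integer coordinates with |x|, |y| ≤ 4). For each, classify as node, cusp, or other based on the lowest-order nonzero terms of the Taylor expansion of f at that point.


No singular points in the scanned grid; C is smooth there.

Compute partial derivatives:
  f_x = 3 - 8*x.
  f_y = 1.
f_y = 1 is a nonzero constant, so f_y never vanishes: no point (x, y) can satisfy f = f_x = f_y = 0. In particular no (x, y) ∈ {−4, ..., 4}² is singular; the curve is smooth.


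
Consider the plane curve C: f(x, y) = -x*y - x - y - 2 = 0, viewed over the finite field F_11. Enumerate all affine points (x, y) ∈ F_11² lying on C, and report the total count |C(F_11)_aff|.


Affine F_11-points: {(0, 9), (1, 4), (2, 6), (3, 7), (4, 1), (5, 8), (6, 2), (7, 3), (8, 5), (9, 0)}; count = 10.

For each of the 121 pairs (x, y) ∈ F_11², evaluate f(x, y) mod 11. Record the zeros.
  x = 0: [0↦9, 1↦8, 2↦7, 3↦6, 4↦5, 5↦4, 6↦3, 7↦2, 8↦1, 9↦0, 10↦10]  zeros at y ∈ {9}
  x = 1: [0↦8, 1↦6, 2↦4, 3↦2, 4↦0, 5↦9, 6↦7, 7↦5, 8↦3, 9↦1, 10↦10]  zeros at y ∈ {4}
  x = 2: [0↦7, 1↦4, 2↦1, 3↦9, 4↦6, 5↦3, 6↦0, 7↦8, 8↦5, 9↦2, 10↦10]  zeros at y ∈ {6}
  x = 3: [0↦6, 1↦2, 2↦9, 3↦5, 4↦1, 5↦8, 6↦4, 7↦0, 8↦7, 9↦3, 10↦10]  zeros at y ∈ {7}
  x = 4: [0↦5, 1↦0, 2↦6, 3↦1, 4↦7, 5↦2, 6↦8, 7↦3, 8↦9, 9↦4, 10↦10]  zeros at y ∈ {1}
  x = 5: [0↦4, 1↦9, 2↦3, 3↦8, 4↦2, 5↦7, 6↦1, 7↦6, 8↦0, 9↦5, 10↦10]  zeros at y ∈ {8}
  x = 6: [0↦3, 1↦7, 2↦0, 3↦4, 4↦8, 5↦1, 6↦5, 7↦9, 8↦2, 9↦6, 10↦10]  zeros at y ∈ {2}
  x = 7: [0↦2, 1↦5, 2↦8, 3↦0, 4↦3, 5↦6, 6↦9, 7↦1, 8↦4, 9↦7, 10↦10]  zeros at y ∈ {3}
  x = 8: [0↦1, 1↦3, 2↦5, 3↦7, 4↦9, 5↦0, 6↦2, 7↦4, 8↦6, 9↦8, 10↦10]  zeros at y ∈ {5}
  x = 9: [0↦0, 1↦1, 2↦2, 3↦3, 4↦4, 5↦5, 6↦6, 7↦7, 8↦8, 9↦9, 10↦10]  zeros at y ∈ {0}
  x = 10: [0↦10, 1↦10, 2↦10, 3↦10, 4↦10, 5↦10, 6↦10, 7↦10, 8↦10, 9↦10, 10↦10]  zeros at y ∈ ∅
Collecting zeros: affine points = {(0, 9), (1, 4), (2, 6), (3, 7), (4, 1), (5, 8), (6, 2), (7, 3), (8, 5), (9, 0)}.
Total count |C(F_11)_aff| = 10.


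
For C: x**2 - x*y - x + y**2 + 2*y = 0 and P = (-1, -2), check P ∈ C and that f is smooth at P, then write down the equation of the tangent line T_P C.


Tangent line at P: -x - y - 3 = 0.

Step 1: f(-1, -2) = 0, so P lies on C.
Step 2: partial derivatives
  f_x(x, y) = 2*x - y - 1, f_y(x, y) = -x + 2*y + 2.
  f_x(P) = -1, f_y(P) = -1 (gradient nonzero, so P is smooth).
Step 3: tangent line at P: -1·(x − -1) + -1·(y − -2) = 0.
Expanding: -x - y - 3 = 0.


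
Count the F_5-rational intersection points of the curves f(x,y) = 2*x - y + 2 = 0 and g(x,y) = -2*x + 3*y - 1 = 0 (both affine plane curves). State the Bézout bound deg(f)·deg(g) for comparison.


Common zeros: {(0, 2)}; count = 1; Bézout bound = 1.

deg(f) = 1, deg(g) = 1, so Bézout bound = 1.
Scan x ∈ F_5. For each x, list the y ∈ F_5 with f(x, y) ≡ 0 and those with g(x, y) ≡ 0 (mod 5); the common zeros in that column are the intersection.
  x = 0: f ≡ 0 at y ∈ {2}; g ≡ 0 at y ∈ {2}; common: {2}.
  x = 1: f ≡ 0 at y ∈ {4}; g ≡ 0 at y ∈ {1}; common: ∅.
  x = 2: f ≡ 0 at y ∈ {1}; g ≡ 0 at y ∈ {0}; common: ∅.
  x = 3: f ≡ 0 at y ∈ {3}; g ≡ 0 at y ∈ {4}; common: ∅.
  x = 4: f ≡ 0 at y ∈ {0}; g ≡ 0 at y ∈ {3}; common: ∅.
Collecting: common zeros = {(0, 2)}, so the count is 1.
Comparison with the Bézout bound: 1 ≤ 1 = deg(f)·deg(g), as expected for curves with no common component (the bound is attained).
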